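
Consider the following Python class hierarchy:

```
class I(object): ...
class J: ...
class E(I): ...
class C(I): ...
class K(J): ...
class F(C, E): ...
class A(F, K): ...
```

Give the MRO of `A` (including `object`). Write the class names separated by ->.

L[A] = A + merge(L[F], L[K], [F K])
  take F:  [F C E I object] + [K J object] + [F K]
  take C:  [C E I object] + [K J object] + [K]
  take E:  [E I object] + [K J object] + [K]
  take I:  [I object] + [K J object] + [K]
  take K:  [object] + [K J object] + [K]
  take J:  [object] + [J object]
  take object:  [object] + [object]

A -> F -> C -> E -> I -> K -> J -> object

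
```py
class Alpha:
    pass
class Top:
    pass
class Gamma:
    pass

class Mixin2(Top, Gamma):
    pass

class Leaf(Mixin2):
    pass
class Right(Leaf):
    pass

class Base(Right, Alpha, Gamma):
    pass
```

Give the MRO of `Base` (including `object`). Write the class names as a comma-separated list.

L[Base] = Base + merge(L[Right], L[Alpha], L[Gamma], [Right Alpha Gamma])
  take Right:  [Right Leaf Mixin2 Top Gamma object] + [Alpha object] + [Gamma object] + [Right Alpha Gamma]
  take Leaf:  [Leaf Mixin2 Top Gamma object] + [Alpha object] + [Gamma object] + [Alpha Gamma]
  take Mixin2:  [Mixin2 Top Gamma object] + [Alpha object] + [Gamma object] + [Alpha Gamma]
  take Top:  [Top Gamma object] + [Alpha object] + [Gamma object] + [Alpha Gamma]
  take Alpha:  [Gamma object] + [Alpha object] + [Gamma object] + [Alpha Gamma]
  take Gamma:  [Gamma object] + [object] + [Gamma object] + [Gamma]
  take object:  [object] + [object] + [object]

Base, Right, Leaf, Mixin2, Top, Alpha, Gamma, object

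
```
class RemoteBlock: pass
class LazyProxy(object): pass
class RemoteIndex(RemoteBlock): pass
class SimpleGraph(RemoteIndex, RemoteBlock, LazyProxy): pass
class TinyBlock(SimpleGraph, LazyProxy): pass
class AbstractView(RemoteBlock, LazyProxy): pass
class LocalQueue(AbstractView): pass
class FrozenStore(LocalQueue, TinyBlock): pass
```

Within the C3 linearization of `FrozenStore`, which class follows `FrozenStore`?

L[FrozenStore] = FrozenStore + merge(L[LocalQueue], L[TinyBlock], [LocalQueue TinyBlock])
  take LocalQueue:  [LocalQueue AbstractView RemoteBlock LazyProxy object] + [TinyBlock SimpleGraph RemoteIndex RemoteBlock LazyProxy object] + [LocalQueue TinyBlock]
  take AbstractView:  [AbstractView RemoteBlock LazyProxy object] + [TinyBlock SimpleGraph RemoteIndex RemoteBlock LazyProxy object] + [TinyBlock]
  take TinyBlock:  [RemoteBlock LazyProxy object] + [TinyBlock SimpleGraph RemoteIndex RemoteBlock LazyProxy object] + [TinyBlock]
  take SimpleGraph:  [RemoteBlock LazyProxy object] + [SimpleGraph RemoteIndex RemoteBlock LazyProxy object]
  take RemoteIndex:  [RemoteBlock LazyProxy object] + [RemoteIndex RemoteBlock LazyProxy object]
  take RemoteBlock:  [RemoteBlock LazyProxy object] + [RemoteBlock LazyProxy object]
  take LazyProxy:  [LazyProxy object] + [LazyProxy object]
  take object:  [object] + [object]
MRO: FrozenStore LocalQueue AbstractView TinyBlock SimpleGraph RemoteIndex RemoteBlock LazyProxy object
FrozenStore is at position 0; next is LocalQueue.

LocalQueue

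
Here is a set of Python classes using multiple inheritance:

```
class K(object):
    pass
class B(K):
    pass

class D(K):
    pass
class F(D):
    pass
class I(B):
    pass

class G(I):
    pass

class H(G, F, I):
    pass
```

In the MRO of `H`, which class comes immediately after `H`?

L[H] = H + merge(L[G], L[F], L[I], [G F I])
  take G:  [G I B K object] + [F D K object] + [I B K object] + [G F I]
  take F:  [I B K object] + [F D K object] + [I B K object] + [F I]
  take I:  [I B K object] + [D K object] + [I B K object] + [I]
  take B:  [B K object] + [D K object] + [B K object]
  take D:  [K object] + [D K object] + [K object]
  take K:  [K object] + [K object] + [K object]
  take object:  [object] + [object] + [object]
MRO: H G F I B D K object
H is at position 0; next is G.

G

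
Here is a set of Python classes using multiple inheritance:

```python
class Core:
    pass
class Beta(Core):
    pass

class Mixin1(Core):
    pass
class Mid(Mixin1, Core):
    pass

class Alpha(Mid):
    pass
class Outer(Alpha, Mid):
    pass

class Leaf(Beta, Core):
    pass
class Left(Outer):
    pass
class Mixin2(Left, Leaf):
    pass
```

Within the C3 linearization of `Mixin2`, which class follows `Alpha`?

L[Mixin2] = Mixin2 + merge(L[Left], L[Leaf], [Left Leaf])
  take Left:  [Left Outer Alpha Mid Mixin1 Core object] + [Leaf Beta Core object] + [Left Leaf]
  take Outer:  [Outer Alpha Mid Mixin1 Core object] + [Leaf Beta Core object] + [Leaf]
  take Alpha:  [Alpha Mid Mixin1 Core object] + [Leaf Beta Core object] + [Leaf]
  take Mid:  [Mid Mixin1 Core object] + [Leaf Beta Core object] + [Leaf]
  take Mixin1:  [Mixin1 Core object] + [Leaf Beta Core object] + [Leaf]
  take Leaf:  [Core object] + [Leaf Beta Core object] + [Leaf]
  take Beta:  [Core object] + [Beta Core object]
  take Core:  [Core object] + [Core object]
  take object:  [object] + [object]
MRO: Mixin2 Left Outer Alpha Mid Mixin1 Leaf Beta Core object
Alpha is at position 3; next is Mid.

Mid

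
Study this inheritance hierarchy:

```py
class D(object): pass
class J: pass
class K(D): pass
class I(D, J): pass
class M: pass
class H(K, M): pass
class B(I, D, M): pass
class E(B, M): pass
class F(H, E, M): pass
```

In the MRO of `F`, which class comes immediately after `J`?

M

L[F] = F + merge(L[H], L[E], L[M], [H E M])
  take H:  [H K D M object] + [E B I D J M object] + [M object] + [H E M]
  take K:  [K D M object] + [E B I D J M object] + [M object] + [E M]
  take E:  [D M object] + [E B I D J M object] + [M object] + [E M]
  take B:  [D M object] + [B I D J M object] + [M object] + [M]
  take I:  [D M object] + [I D J M object] + [M object] + [M]
  take D:  [D M object] + [D J M object] + [M object] + [M]
  take J:  [M object] + [J M object] + [M object] + [M]
  take M:  [M object] + [M object] + [M object] + [M]
  take object:  [object] + [object] + [object]
MRO: F H K E B I D J M object
J is at position 7; next is M.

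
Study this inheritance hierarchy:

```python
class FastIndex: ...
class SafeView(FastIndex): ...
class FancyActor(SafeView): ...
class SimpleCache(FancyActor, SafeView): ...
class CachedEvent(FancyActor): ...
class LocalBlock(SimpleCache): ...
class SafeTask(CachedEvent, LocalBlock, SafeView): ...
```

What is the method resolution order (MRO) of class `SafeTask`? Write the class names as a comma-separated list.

L[SafeTask] = SafeTask + merge(L[CachedEvent], L[LocalBlock], L[SafeView], [CachedEvent LocalBlock SafeView])
  take CachedEvent:  [CachedEvent FancyActor SafeView FastIndex object] + [LocalBlock SimpleCache FancyActor SafeView FastIndex object] + [SafeView FastIndex object] + [CachedEvent LocalBlock SafeView]
  take LocalBlock:  [FancyActor SafeView FastIndex object] + [LocalBlock SimpleCache FancyActor SafeView FastIndex object] + [SafeView FastIndex object] + [LocalBlock SafeView]
  take SimpleCache:  [FancyActor SafeView FastIndex object] + [SimpleCache FancyActor SafeView FastIndex object] + [SafeView FastIndex object] + [SafeView]
  take FancyActor:  [FancyActor SafeView FastIndex object] + [FancyActor SafeView FastIndex object] + [SafeView FastIndex object] + [SafeView]
  take SafeView:  [SafeView FastIndex object] + [SafeView FastIndex object] + [SafeView FastIndex object] + [SafeView]
  take FastIndex:  [FastIndex object] + [FastIndex object] + [FastIndex object]
  take object:  [object] + [object] + [object]

SafeTask, CachedEvent, LocalBlock, SimpleCache, FancyActor, SafeView, FastIndex, object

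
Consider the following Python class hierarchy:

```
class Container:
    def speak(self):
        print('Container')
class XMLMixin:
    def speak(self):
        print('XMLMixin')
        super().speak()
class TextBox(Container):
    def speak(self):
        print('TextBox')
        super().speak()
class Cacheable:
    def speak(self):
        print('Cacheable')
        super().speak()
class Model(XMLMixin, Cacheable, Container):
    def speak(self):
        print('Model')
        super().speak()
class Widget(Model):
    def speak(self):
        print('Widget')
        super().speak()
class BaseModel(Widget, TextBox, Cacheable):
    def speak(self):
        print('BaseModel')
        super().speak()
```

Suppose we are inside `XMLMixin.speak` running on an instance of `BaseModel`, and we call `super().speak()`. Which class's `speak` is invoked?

TextBox

L[BaseModel] = BaseModel + merge(L[Widget], L[TextBox], L[Cacheable], [Widget TextBox Cacheable])
  take Widget:  [Widget Model XMLMixin Cacheable Container object] + [TextBox Container object] + [Cacheable object] + [Widget TextBox Cacheable]
  take Model:  [Model XMLMixin Cacheable Container object] + [TextBox Container object] + [Cacheable object] + [TextBox Cacheable]
  take XMLMixin:  [XMLMixin Cacheable Container object] + [TextBox Container object] + [Cacheable object] + [TextBox Cacheable]
  take TextBox:  [Cacheable Container object] + [TextBox Container object] + [Cacheable object] + [TextBox Cacheable]
  take Cacheable:  [Cacheable Container object] + [Container object] + [Cacheable object] + [Cacheable]
  take Container:  [Container object] + [Container object] + [object]
  take object:  [object] + [object] + [object]
MRO: BaseModel Widget Model XMLMixin TextBox Cacheable Container object
super() in XMLMixin.speak on a BaseModel instance goes to the class after XMLMixin in BaseModel's MRO: TextBox.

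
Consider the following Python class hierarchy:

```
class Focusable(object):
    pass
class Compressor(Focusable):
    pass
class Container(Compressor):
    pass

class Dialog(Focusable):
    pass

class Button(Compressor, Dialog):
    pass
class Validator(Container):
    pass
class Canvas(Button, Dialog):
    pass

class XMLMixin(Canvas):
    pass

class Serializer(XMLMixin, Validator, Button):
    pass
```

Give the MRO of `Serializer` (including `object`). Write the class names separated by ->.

L[Serializer] = Serializer + merge(L[XMLMixin], L[Validator], L[Button], [XMLMixin Validator Button])
  take XMLMixin:  [XMLMixin Canvas Button Compressor Dialog Focusable object] + [Validator Container Compressor Focusable object] + [Button Compressor Dialog Focusable object] + [XMLMixin Validator Button]
  take Canvas:  [Canvas Button Compressor Dialog Focusable object] + [Validator Container Compressor Focusable object] + [Button Compressor Dialog Focusable object] + [Validator Button]
  take Validator:  [Button Compressor Dialog Focusable object] + [Validator Container Compressor Focusable object] + [Button Compressor Dialog Focusable object] + [Validator Button]
  take Button:  [Button Compressor Dialog Focusable object] + [Container Compressor Focusable object] + [Button Compressor Dialog Focusable object] + [Button]
  take Container:  [Compressor Dialog Focusable object] + [Container Compressor Focusable object] + [Compressor Dialog Focusable object]
  take Compressor:  [Compressor Dialog Focusable object] + [Compressor Focusable object] + [Compressor Dialog Focusable object]
  take Dialog:  [Dialog Focusable object] + [Focusable object] + [Dialog Focusable object]
  take Focusable:  [Focusable object] + [Focusable object] + [Focusable object]
  take object:  [object] + [object] + [object]

Serializer -> XMLMixin -> Canvas -> Validator -> Button -> Container -> Compressor -> Dialog -> Focusable -> object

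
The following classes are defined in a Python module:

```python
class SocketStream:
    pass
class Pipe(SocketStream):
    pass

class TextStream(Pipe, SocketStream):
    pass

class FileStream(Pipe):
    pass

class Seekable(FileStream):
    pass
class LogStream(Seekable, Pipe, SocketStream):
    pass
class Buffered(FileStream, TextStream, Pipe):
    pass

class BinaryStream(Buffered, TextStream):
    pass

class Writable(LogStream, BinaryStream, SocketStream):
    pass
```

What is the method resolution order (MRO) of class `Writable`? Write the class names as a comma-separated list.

Writable, LogStream, Seekable, BinaryStream, Buffered, FileStream, TextStream, Pipe, SocketStream, object

L[Writable] = Writable + merge(L[LogStream], L[BinaryStream], L[SocketStream], [LogStream BinaryStream SocketStream])
  take LogStream:  [LogStream Seekable FileStream Pipe SocketStream object] + [BinaryStream Buffered FileStream TextStream Pipe SocketStream object] + [SocketStream object] + [LogStream BinaryStream SocketStream]
  take Seekable:  [Seekable FileStream Pipe SocketStream object] + [BinaryStream Buffered FileStream TextStream Pipe SocketStream object] + [SocketStream object] + [BinaryStream SocketStream]
  take BinaryStream:  [FileStream Pipe SocketStream object] + [BinaryStream Buffered FileStream TextStream Pipe SocketStream object] + [SocketStream object] + [BinaryStream SocketStream]
  take Buffered:  [FileStream Pipe SocketStream object] + [Buffered FileStream TextStream Pipe SocketStream object] + [SocketStream object] + [SocketStream]
  take FileStream:  [FileStream Pipe SocketStream object] + [FileStream TextStream Pipe SocketStream object] + [SocketStream object] + [SocketStream]
  take TextStream:  [Pipe SocketStream object] + [TextStream Pipe SocketStream object] + [SocketStream object] + [SocketStream]
  take Pipe:  [Pipe SocketStream object] + [Pipe SocketStream object] + [SocketStream object] + [SocketStream]
  take SocketStream:  [SocketStream object] + [SocketStream object] + [SocketStream object] + [SocketStream]
  take object:  [object] + [object] + [object]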